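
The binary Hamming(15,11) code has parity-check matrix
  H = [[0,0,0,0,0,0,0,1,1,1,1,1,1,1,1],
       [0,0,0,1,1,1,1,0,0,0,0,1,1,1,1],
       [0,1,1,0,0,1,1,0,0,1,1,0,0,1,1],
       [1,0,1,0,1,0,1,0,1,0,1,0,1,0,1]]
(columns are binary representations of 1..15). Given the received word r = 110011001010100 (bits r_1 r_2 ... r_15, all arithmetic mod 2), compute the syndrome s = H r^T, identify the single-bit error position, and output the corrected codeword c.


s = (1, 1, 1, 1)^T, error position = 15, corrected codeword c = 110011001010101

Compute s = H r^T mod 2 one row at a time:
  s_1 = 0 + 1 + 0 + 1 + 0 + 1 + 0 + 0 = 3 ≡ 1 (mod 2).
  s_2 = 0 + 1 + 1 + 0 + 0 + 1 + 0 + 0 = 3 ≡ 1 (mod 2).
  s_3 = 1 + 0 + 1 + 0 + 0 + 1 + 0 + 0 = 3 ≡ 1 (mod 2).
  s_4 = 1 + 0 + 1 + 0 + 1 + 1 + 1 + 0 = 5 ≡ 1 (mod 2).
s = (1, 1, 1, 1)^T — this equals column 15 of H (binary 1111), so error is at position 15.
Correct: flip bit 15 of r = 110011001010100 to get c = 110011001010101.


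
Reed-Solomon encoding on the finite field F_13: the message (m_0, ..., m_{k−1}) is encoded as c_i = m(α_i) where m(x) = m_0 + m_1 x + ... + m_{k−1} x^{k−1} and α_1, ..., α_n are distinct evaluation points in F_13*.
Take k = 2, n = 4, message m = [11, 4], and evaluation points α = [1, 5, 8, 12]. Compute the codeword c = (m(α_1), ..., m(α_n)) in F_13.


c = [2, 5, 4, 7]

Message polynomial: m(x) = 11 + 4·x (mod 13).
For each evaluation point α_i, compute m(α_i) mod 13:
  α_1 = 1: Horner steps 4 → 2, so m(1) = 2.
  α_2 = 5: Horner steps 4 → 5, so m(5) = 5.
  α_3 = 8: Horner steps 4 → 4, so m(8) = 4.
  α_4 = 12: Horner steps 4 → 7, so m(12) = 7.
Codeword c = [2, 5, 4, 7] ∈ F_13^4.


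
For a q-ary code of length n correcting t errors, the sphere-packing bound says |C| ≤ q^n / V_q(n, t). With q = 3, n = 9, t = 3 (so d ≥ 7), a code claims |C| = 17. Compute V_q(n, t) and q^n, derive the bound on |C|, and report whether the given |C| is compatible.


V_q(n, t) = 835, q^n = 19683, Hamming bound = 23, |C| = 17 ≤ bound (satisfied).

Step 1: Compute V_q(n, t) = Σ_{j=0}^3 C(n, j) (q−1)^j.
  j = 0: C(9,0)·(2)^0 = 1·1 = 1.
  j = 1: C(9,1)·(2)^1 = 9·2 = 18.
  j = 2: C(9,2)·(2)^2 = 36·4 = 144.
  j = 3: C(9,3)·(2)^3 = 84·8 = 672.
  V_q(n, t) = 1 + 18 + 144 + 672 = 835.
Step 2: q^n = 3^9 = 19683.
Step 3: Hamming bound ⌊q^n / V_q(n,t)⌋ = ⌊19683/835⌋ = 23.
Step 4: Compare |C| = 17 to 23: satisfied.
The claimed |C| lies below the Hamming bound.


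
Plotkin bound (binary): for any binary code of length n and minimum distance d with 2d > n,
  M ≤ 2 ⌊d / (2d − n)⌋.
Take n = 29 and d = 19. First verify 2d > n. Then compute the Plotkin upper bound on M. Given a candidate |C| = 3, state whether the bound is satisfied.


Plotkin bound M ≤ 4; given |C| = 3 ≤ bound (satisfied).

Check applicability: 2d = 38, n = 29.
2d − n = 9 > 0, so Plotkin applies.
Compute d/(2d−n) = 19/9 ≈ 2.1111.
⌊d/(2d−n)⌋ = 2.
Plotkin bound: M ≤ 2·2 = 4.
Given |C| = 3, check: satisfied.
This |C| is below the Plotkin bound.


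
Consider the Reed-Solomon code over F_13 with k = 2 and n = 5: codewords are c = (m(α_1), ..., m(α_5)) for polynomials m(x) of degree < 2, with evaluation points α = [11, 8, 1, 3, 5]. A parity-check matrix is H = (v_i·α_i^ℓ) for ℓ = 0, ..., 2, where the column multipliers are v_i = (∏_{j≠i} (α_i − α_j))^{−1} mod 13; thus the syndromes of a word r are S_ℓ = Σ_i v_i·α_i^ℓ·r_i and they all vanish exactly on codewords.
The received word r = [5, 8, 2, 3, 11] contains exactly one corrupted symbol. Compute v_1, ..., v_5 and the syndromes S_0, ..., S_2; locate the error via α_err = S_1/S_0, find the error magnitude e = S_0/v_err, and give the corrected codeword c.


S = (9, 1, 3), error at position 4, error magnitude e = 3, c = [5, 8, 2, 0, 11].

Step 1: column multipliers v_i = (∏_{j≠i}(α_i − α_j))^{−1} mod 13.
  i = 1 (α = 11): (11−8)(11−1)(11−3)(11−5) = 3·10·8·6 = 1440 ≡ 10, so v_1 = 10^{−1} = 4 (mod 13).
  i = 2 (α = 8): (8−11)(8−1)(8−3)(8−5) = (−3)·7·5·3 = −315 ≡ 10, so v_2 = 10^{−1} = 4 (mod 13).
  i = 3 (α = 1): (1−11)(1−8)(1−3)(1−5) = (−10)·(−7)·(−2)·(−4) = 560 ≡ 1, so v_3 = 1^{−1} = 1 (mod 13).
  i = 4 (α = 3): (3−11)(3−8)(3−1)(3−5) = (−8)·(−5)·2·(−2) = −160 ≡ 9, so v_4 = 9^{−1} = 3 (mod 13).
  i = 5 (α = 5): (5−11)(5−8)(5−1)(5−3) = (−6)·(−3)·4·2 = 144 ≡ 1, so v_5 = 1^{−1} = 1 (mod 13).
  v = [4, 4, 1, 3, 1].
Step 2: syndromes of r = [5, 8, 2, 3, 11] (all sums mod 13).
  S_0 = Σ v_i r_i = 4·5 + 4·8 + 1·2 + 3·3 + 1·11 = 74 ≡ 9.
  S_1 = Σ v_i α_i r_i = 4·11·5 + 4·8·8 + 1·1·2 + 3·3·3 + 1·5·11 = 560 ≡ 1.
  α_i^2 mod 13 = [4, 12, 1, 9, 12].
  S_2 = Σ v_i α_i^2 r_i = 4·4·5 + 4·12·8 + 1·1·2 + 3·9·3 + 1·12·11 = 679 ≡ 3.
  S = (9, 1, 3) ≠ 0, so r is not a codeword (an error is present).
Step 3: locate the error. For a single error e at position i, S_ℓ = v_i·e·α_i^ℓ, so α_err = S_1/S_0.
  S_0^{−1} = 9^{−1} = 3 (mod 13), so α_err = 1·3 = 3 ≡ 3 = α_4. Error position i = 4.
  Consistency check: S_2/S_1 = 3·1 = 3 ≡ 3 = α_err ✓ (single-error assumption holds).
Step 4: error magnitude e = S_0/v_4 = S_0·∏_{j≠4}(α_4 − α_j) = 9·9 = 81 ≡ 3 (mod 13).
Step 5: correct position 4: c_4 = r_4 − e = 3 − 3 ≡ 0 (mod 13). Hence c = [5, 8, 2, 0, 11].
  Check: interpolating c through the α_i gives m(x) = 3 + 12·x (degree < 2) with m(α_i) = c_i for every i, so c is indeed a codeword.


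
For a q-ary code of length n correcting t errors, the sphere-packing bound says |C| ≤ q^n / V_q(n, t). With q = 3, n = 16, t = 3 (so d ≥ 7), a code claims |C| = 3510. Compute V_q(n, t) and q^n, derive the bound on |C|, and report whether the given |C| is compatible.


V_q(n, t) = 4993, q^n = 43046721, Hamming bound = 8621, |C| = 3510 ≤ bound (satisfied).

Step 1: Compute V_q(n, t) = Σ_{j=0}^3 C(n, j) (q−1)^j.
  j = 0: C(16,0)·(2)^0 = 1·1 = 1.
  j = 1: C(16,1)·(2)^1 = 16·2 = 32.
  j = 2: C(16,2)·(2)^2 = 120·4 = 480.
  j = 3: C(16,3)·(2)^3 = 560·8 = 4480.
  V_q(n, t) = 1 + 32 + 480 + 4480 = 4993.
Step 2: q^n = 3^16 = 43046721.
Step 3: Hamming bound ⌊q^n / V_q(n,t)⌋ = ⌊43046721/4993⌋ = 8621.
Step 4: Compare |C| = 3510 to 8621: satisfied.
The claimed |C| lies below the Hamming bound.


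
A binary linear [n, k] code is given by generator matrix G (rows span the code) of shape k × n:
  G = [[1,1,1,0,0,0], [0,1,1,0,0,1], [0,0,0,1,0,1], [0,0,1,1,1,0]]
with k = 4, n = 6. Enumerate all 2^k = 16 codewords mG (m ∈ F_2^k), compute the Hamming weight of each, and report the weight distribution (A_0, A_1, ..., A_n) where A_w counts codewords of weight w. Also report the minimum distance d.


Weight distribution: A_0 = 1, A_2 = 4, A_3 = 6, A_4 = 3, A_5 = 2. Minimum distance d = 2.

Enumerate all 2^4 = 16 messages m ∈ F_2^4.
For each, compute codeword c = mG in F_2^6, then tally its weight.
  m = 0000 → c = 000000, weight = 0.
  m = 1000 → c = 111000, weight = 3.
  m = 0100 → c = 011001, weight = 3.
  m = 1100 → c = 100001, weight = 2.
  m = 0010 → c = 000101, weight = 2.
  m = 1010 → c = 111101, weight = 5.
  m = 0110 → c = 011100, weight = 3.
  m = 1110 → c = 100100, weight = 2.
  m = 0001 → c = 001110, weight = 3.
  m = 1001 → c = 110110, weight = 4.
  m = 0101 → c = 010111, weight = 4.
  m = 1101 → c = 101111, weight = 5.
  m = 0011 → c = 001011, weight = 3.
  m = 1011 → c = 110011, weight = 4.
  m = 0111 → c = 010010, weight = 2.
  m = 1111 → c = 101010, weight = 3.
Tally weights:
  weight 0: 1 codewords.
  weight 2: 4 codewords.
  weight 3: 6 codewords.
  weight 4: 3 codewords.
  weight 5: 2 codewords.
Minimum distance d = smallest w > 0 with A_w > 0 = 2.
Sanity: Σ A_w = 16 = 2^4 = 16 ✓.


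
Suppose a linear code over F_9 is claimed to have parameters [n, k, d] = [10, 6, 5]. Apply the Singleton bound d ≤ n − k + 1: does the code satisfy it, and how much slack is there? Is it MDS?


Singleton RHS = n − k + 1 = 5, slack = 0, bound satisfied, MDS.

Singleton bound: d ≤ n − k + 1.
Here n = 10, k = 6, so n − k + 1 = 5.
Given d = 5, check d ≤ 5: YES.
Slack = (n − k + 1) − d = 0.
The code is MDS (slack = 0).
Description: the claimed parameters are [10, 6, 5]_9; such a code would be MDS (meets Singleton bound).


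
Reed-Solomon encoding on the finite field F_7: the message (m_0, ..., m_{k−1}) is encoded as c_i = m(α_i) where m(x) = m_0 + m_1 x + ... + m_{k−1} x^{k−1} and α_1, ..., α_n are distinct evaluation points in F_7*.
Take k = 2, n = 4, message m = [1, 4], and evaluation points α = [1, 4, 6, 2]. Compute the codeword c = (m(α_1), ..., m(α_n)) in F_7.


c = [5, 3, 4, 2]

Message polynomial: m(x) = 1 + 4·x (mod 7).
For each evaluation point α_i, compute m(α_i) mod 7:
  α_1 = 1: Horner steps 4 → 5, so m(1) = 5.
  α_2 = 4: Horner steps 4 → 3, so m(4) = 3.
  α_3 = 6: Horner steps 4 → 4, so m(6) = 4.
  α_4 = 2: Horner steps 4 → 2, so m(2) = 2.
Codeword c = [5, 3, 4, 2] ∈ F_7^4.


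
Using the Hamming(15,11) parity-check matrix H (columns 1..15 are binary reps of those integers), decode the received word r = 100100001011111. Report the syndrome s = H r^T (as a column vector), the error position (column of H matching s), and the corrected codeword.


s = (0, 1, 1, 1)^T, error position = 7, corrected codeword c = 100100101011111

Compute s = H r^T mod 2 one row at a time:
  s_1 = 0 + 1 + 0 + 1 + 1 + 1 + 1 + 1 = 6 ≡ 0 (mod 2).
  s_2 = 1 + 0 + 0 + 0 + 1 + 1 + 1 + 1 = 5 ≡ 1 (mod 2).
  s_3 = 0 + 0 + 0 + 0 + 0 + 1 + 1 + 1 = 3 ≡ 1 (mod 2).
  s_4 = 1 + 0 + 0 + 0 + 1 + 1 + 1 + 1 = 5 ≡ 1 (mod 2).
s = (0, 1, 1, 1)^T — this equals column 7 of H (binary 0111), so error is at position 7.
Correct: flip bit 7 of r = 100100001011111 to get c = 100100101011111.


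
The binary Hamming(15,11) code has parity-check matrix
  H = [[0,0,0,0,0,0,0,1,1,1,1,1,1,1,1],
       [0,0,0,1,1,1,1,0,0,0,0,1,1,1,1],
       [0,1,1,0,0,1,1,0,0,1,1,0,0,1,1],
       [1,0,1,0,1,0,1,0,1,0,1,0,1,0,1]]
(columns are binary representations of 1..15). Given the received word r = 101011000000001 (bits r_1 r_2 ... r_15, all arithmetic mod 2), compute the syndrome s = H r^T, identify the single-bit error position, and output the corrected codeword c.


s = (1, 1, 1, 0)^T, error position = 14, corrected codeword c = 101011000000011

Compute s = H r^T mod 2 one row at a time:
  s_1 = 0 + 0 + 0 + 0 + 0 + 0 + 0 + 1 = 1 ≡ 1 (mod 2).
  s_2 = 0 + 1 + 1 + 0 + 0 + 0 + 0 + 1 = 3 ≡ 1 (mod 2).
  s_3 = 0 + 1 + 1 + 0 + 0 + 0 + 0 + 1 = 3 ≡ 1 (mod 2).
  s_4 = 1 + 1 + 1 + 0 + 0 + 0 + 0 + 1 = 4 ≡ 0 (mod 2).
s = (1, 1, 1, 0)^T — this equals column 14 of H (binary 1110), so error is at position 14.
Correct: flip bit 14 of r = 101011000000001 to get c = 101011000000011.


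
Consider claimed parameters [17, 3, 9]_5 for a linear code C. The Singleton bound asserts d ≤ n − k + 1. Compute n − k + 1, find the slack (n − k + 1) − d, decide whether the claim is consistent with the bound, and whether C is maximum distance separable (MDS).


Singleton RHS = n − k + 1 = 15, slack = 6, bound satisfied, not MDS.

Singleton bound: d ≤ n − k + 1.
Here n = 17, k = 3, so n − k + 1 = 15.
Given d = 9, check d ≤ 15: YES.
Slack = (n − k + 1) − d = 6.
The code is NOT MDS (slack = 6 > 0).
Description: the claimed parameters are [17, 3, 9]_5; such a code would be non-MDS.


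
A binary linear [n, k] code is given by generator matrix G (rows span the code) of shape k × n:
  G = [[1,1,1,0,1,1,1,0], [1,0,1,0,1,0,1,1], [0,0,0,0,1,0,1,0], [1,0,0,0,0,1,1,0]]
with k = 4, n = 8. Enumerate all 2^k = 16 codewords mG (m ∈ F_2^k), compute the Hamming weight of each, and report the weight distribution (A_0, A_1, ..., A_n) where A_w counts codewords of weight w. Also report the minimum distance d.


Weight distribution: A_0 = 1, A_2 = 1, A_3 = 6, A_4 = 5, A_5 = 2, A_6 = 1. Minimum distance d = 2.

Enumerate all 2^4 = 16 messages m ∈ F_2^4.
For each, compute codeword c = mG in F_2^8, then tally its weight.
  m = 0000 → c = 00000000, weight = 0.
  m = 1000 → c = 11101110, weight = 6.
  m = 0100 → c = 10101011, weight = 5.
  m = 1100 → c = 01000101, weight = 3.
  m = 0010 → c = 00001010, weight = 2.
  m = 1010 → c = 11100100, weight = 4.
  m = 0110 → c = 10100001, weight = 3.
  m = 1110 → c = 01001111, weight = 5.
  m = 0001 → c = 10000110, weight = 3.
  m = 1001 → c = 01101000, weight = 3.
  m = 0101 → c = 00101101, weight = 4.
  m = 1101 → c = 11000011, weight = 4.
  m = 0011 → c = 10001100, weight = 3.
  m = 1011 → c = 01100010, weight = 3.
  m = 0111 → c = 00100111, weight = 4.
  m = 1111 → c = 11001001, weight = 4.
Tally weights:
  weight 0: 1 codewords.
  weight 2: 1 codewords.
  weight 3: 6 codewords.
  weight 4: 5 codewords.
  weight 5: 2 codewords.
  weight 6: 1 codewords.
Minimum distance d = smallest w > 0 with A_w > 0 = 2.
Sanity: Σ A_w = 16 = 2^4 = 16 ✓.


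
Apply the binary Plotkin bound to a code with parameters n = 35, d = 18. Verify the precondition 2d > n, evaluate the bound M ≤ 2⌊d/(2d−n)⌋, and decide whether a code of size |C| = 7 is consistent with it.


Plotkin bound M ≤ 36; given |C| = 7 ≤ bound (satisfied).

Check applicability: 2d = 36, n = 35.
2d − n = 1 > 0, so Plotkin applies.
Compute d/(2d−n) = 18/1 ≈ 18.0000.
⌊d/(2d−n)⌋ = 18.
Plotkin bound: M ≤ 2·18 = 36.
Given |C| = 7, check: satisfied.
This |C| is below the Plotkin bound.


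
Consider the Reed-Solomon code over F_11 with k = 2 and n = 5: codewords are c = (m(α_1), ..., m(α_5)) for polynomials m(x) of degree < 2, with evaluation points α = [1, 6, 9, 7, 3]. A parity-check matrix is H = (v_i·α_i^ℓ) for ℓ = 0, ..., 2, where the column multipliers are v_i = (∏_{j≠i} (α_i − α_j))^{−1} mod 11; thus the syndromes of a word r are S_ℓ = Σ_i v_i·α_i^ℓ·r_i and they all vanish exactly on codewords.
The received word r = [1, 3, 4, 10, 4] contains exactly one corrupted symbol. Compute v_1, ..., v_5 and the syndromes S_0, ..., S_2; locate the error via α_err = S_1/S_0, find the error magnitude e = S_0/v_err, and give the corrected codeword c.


S = (1, 9, 4), error at position 3, error magnitude e = 2, c = [1, 3, 2, 10, 4].

Step 1: column multipliers v_i = (∏_{j≠i}(α_i − α_j))^{−1} mod 11.
  i = 1 (α = 1): (1−6)(1−9)(1−7)(1−3) = (−5)·(−8)·(−6)·(−2) = 480 ≡ 7, so v_1 = 7^{−1} = 8 (mod 11).
  i = 2 (α = 6): (6−1)(6−9)(6−7)(6−3) = 5·(−3)·(−1)·3 = 45 ≡ 1, so v_2 = 1^{−1} = 1 (mod 11).
  i = 3 (α = 9): (9−1)(9−6)(9−7)(9−3) = 8·3·2·6 = 288 ≡ 2, so v_3 = 2^{−1} = 6 (mod 11).
  i = 4 (α = 7): (7−1)(7−6)(7−9)(7−3) = 6·1·(−2)·4 = −48 ≡ 7, so v_4 = 7^{−1} = 8 (mod 11).
  i = 5 (α = 3): (3−1)(3−6)(3−9)(3−7) = 2·(−3)·(−6)·(−4) = −144 ≡ 10, so v_5 = 10^{−1} = 10 (mod 11).
  v = [8, 1, 6, 8, 10].
Step 2: syndromes of r = [1, 3, 4, 10, 4] (all sums mod 11).
  S_0 = Σ v_i r_i = 8·1 + 1·3 + 6·4 + 8·10 + 10·4 = 155 ≡ 1.
  S_1 = Σ v_i α_i r_i = 8·1·1 + 1·6·3 + 6·9·4 + 8·7·10 + 10·3·4 = 922 ≡ 9.
  α_i^2 mod 11 = [1, 3, 4, 5, 9].
  S_2 = Σ v_i α_i^2 r_i = 8·1·1 + 1·3·3 + 6·4·4 + 8·5·10 + 10·9·4 = 873 ≡ 4.
  S = (1, 9, 4) ≠ 0, so r is not a codeword (an error is present).
Step 3: locate the error. For a single error e at position i, S_ℓ = v_i·e·α_i^ℓ, so α_err = S_1/S_0.
  S_0^{−1} = 1^{−1} = 1 (mod 11), so α_err = 9·1 = 9 ≡ 9 = α_3. Error position i = 3.
  Consistency check: S_2/S_1 = 4·5 = 20 ≡ 9 = α_err ✓ (single-error assumption holds).
Step 4: error magnitude e = S_0/v_3 = S_0·∏_{j≠3}(α_3 − α_j) = 1·2 = 2 ≡ 2 (mod 11).
Step 5: correct position 3: c_3 = r_3 − e = 4 − 2 ≡ 2 (mod 11). Hence c = [1, 3, 2, 10, 4].
  Check: interpolating c through the α_i gives m(x) = 5 + 7·x (degree < 2) with m(α_i) = c_i for every i, so c is indeed a codeword.


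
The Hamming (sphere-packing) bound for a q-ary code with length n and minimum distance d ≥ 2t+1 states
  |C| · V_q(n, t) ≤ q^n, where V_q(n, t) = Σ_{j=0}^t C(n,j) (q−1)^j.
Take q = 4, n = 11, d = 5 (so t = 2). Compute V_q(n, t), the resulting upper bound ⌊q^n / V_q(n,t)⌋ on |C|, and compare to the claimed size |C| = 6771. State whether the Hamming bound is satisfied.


V_q(n, t) = 529, q^n = 4194304, Hamming bound = 7928, |C| = 6771 ≤ bound (satisfied).

Step 1: Compute V_q(n, t) = Σ_{j=0}^2 C(n, j) (q−1)^j.
  j = 0: C(11,0)·(3)^0 = 1·1 = 1.
  j = 1: C(11,1)·(3)^1 = 11·3 = 33.
  j = 2: C(11,2)·(3)^2 = 55·9 = 495.
  V_q(n, t) = 1 + 33 + 495 = 529.
Step 2: q^n = 4^11 = 4194304.
Step 3: Hamming bound ⌊q^n / V_q(n,t)⌋ = ⌊4194304/529⌋ = 7928.
Step 4: Compare |C| = 6771 to 7928: satisfied.
The claimed |C| lies below the Hamming bound.


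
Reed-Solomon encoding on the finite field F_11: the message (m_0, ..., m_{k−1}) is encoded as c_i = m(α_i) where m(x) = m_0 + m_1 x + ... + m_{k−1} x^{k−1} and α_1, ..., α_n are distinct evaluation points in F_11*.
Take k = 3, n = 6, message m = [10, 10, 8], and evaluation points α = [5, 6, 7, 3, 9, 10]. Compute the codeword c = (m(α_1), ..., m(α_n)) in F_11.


c = [7, 6, 10, 2, 0, 8]

Message polynomial: m(x) = 10 + 10·x + 8·x^2 (mod 11).
For each evaluation point α_i, compute m(α_i) mod 11:
  α_1 = 5: Horner steps 8 → 6 → 7, so m(5) = 7.
  α_2 = 6: Horner steps 8 → 3 → 6, so m(6) = 6.
  α_3 = 7: Horner steps 8 → 0 → 10, so m(7) = 10.
  α_4 = 3: Horner steps 8 → 1 → 2, so m(3) = 2.
  α_5 = 9: Horner steps 8 → 5 → 0, so m(9) = 0.
  α_6 = 10: Horner steps 8 → 2 → 8, so m(10) = 8.
Codeword c = [7, 6, 10, 2, 0, 8] ∈ F_11^6.


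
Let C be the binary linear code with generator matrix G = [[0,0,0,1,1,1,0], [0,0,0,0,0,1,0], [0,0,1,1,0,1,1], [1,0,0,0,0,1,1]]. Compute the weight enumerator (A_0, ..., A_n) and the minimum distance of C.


Weight distribution: A_0 = 1, A_1 = 1, A_2 = 2, A_3 = 6, A_4 = 5, A_5 = 1. Minimum distance d = 1.

Enumerate all 2^4 = 16 messages m ∈ F_2^4.
For each, compute codeword c = mG in F_2^7, then tally its weight.
  m = 0000 → c = 0000000, weight = 0.
  m = 1000 → c = 0001110, weight = 3.
  m = 0100 → c = 0000010, weight = 1.
  m = 1100 → c = 0001100, weight = 2.
  m = 0010 → c = 0011011, weight = 4.
  m = 1010 → c = 0010101, weight = 3.
  m = 0110 → c = 0011001, weight = 3.
  m = 1110 → c = 0010111, weight = 4.
  m = 0001 → c = 1000011, weight = 3.
  m = 1001 → c = 1001101, weight = 4.
  m = 0101 → c = 1000001, weight = 2.
  m = 1101 → c = 1001111, weight = 5.
  m = 0011 → c = 1011000, weight = 3.
  m = 1011 → c = 1010110, weight = 4.
  m = 0111 → c = 1011010, weight = 4.
  m = 1111 → c = 1010100, weight = 3.
Tally weights:
  weight 0: 1 codewords.
  weight 1: 1 codewords.
  weight 2: 2 codewords.
  weight 3: 6 codewords.
  weight 4: 5 codewords.
  weight 5: 1 codewords.
Minimum distance d = smallest w > 0 with A_w > 0 = 1.
Sanity: Σ A_w = 16 = 2^4 = 16 ✓.


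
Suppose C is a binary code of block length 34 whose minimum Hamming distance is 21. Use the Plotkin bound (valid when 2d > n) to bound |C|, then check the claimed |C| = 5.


Plotkin bound M ≤ 4; given |C| = 5 > bound (violated).

Check applicability: 2d = 42, n = 34.
2d − n = 8 > 0, so Plotkin applies.
Compute d/(2d−n) = 21/8 ≈ 2.6250.
⌊d/(2d−n)⌋ = 2.
Plotkin bound: M ≤ 2·2 = 4.
Given |C| = 5, check: VIOLATED.
This |C| is above the Plotkin bound, so no binary code with n = 34, d = 21 and 5 codewords exists.


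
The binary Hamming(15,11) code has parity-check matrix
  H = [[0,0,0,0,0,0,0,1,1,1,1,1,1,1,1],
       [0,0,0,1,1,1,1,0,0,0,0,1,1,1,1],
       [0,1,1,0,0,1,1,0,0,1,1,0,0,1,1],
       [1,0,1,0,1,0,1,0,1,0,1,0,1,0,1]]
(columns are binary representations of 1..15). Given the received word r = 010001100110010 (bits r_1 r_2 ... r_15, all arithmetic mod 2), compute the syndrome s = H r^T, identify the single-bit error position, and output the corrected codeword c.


s = (1, 1, 0, 0)^T, error position = 12, corrected codeword c = 010001100111010

Compute s = H r^T mod 2 one row at a time:
  s_1 = 0 + 0 + 1 + 1 + 0 + 0 + 1 + 0 = 3 ≡ 1 (mod 2).
  s_2 = 0 + 0 + 1 + 1 + 0 + 0 + 1 + 0 = 3 ≡ 1 (mod 2).
  s_3 = 1 + 0 + 1 + 1 + 1 + 1 + 1 + 0 = 6 ≡ 0 (mod 2).
  s_4 = 0 + 0 + 0 + 1 + 0 + 1 + 0 + 0 = 2 ≡ 0 (mod 2).
s = (1, 1, 0, 0)^T — this equals column 12 of H (binary 1100), so error is at position 12.
Correct: flip bit 12 of r = 010001100110010 to get c = 010001100111010.


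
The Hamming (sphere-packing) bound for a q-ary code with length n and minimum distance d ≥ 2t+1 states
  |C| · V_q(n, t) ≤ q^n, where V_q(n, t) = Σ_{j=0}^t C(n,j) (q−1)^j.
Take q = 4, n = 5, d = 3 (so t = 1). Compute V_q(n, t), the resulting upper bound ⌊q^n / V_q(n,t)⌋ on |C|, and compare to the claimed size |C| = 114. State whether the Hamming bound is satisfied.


V_q(n, t) = 16, q^n = 1024, Hamming bound = 64, |C| = 114 > bound (violated).

Step 1: Compute V_q(n, t) = Σ_{j=0}^1 C(n, j) (q−1)^j.
  j = 0: C(5,0)·(3)^0 = 1·1 = 1.
  j = 1: C(5,1)·(3)^1 = 5·3 = 15.
  V_q(n, t) = 1 + 15 = 16.
Step 2: q^n = 4^5 = 1024.
Step 3: Hamming bound ⌊q^n / V_q(n,t)⌋ = ⌊1024/16⌋ = 64.
Step 4: Compare |C| = 114 to 64: violated.
The claimed |C| lies above the Hamming bound, so no 4-ary code of length 5 with d ≥ 3 can have 114 codewords.


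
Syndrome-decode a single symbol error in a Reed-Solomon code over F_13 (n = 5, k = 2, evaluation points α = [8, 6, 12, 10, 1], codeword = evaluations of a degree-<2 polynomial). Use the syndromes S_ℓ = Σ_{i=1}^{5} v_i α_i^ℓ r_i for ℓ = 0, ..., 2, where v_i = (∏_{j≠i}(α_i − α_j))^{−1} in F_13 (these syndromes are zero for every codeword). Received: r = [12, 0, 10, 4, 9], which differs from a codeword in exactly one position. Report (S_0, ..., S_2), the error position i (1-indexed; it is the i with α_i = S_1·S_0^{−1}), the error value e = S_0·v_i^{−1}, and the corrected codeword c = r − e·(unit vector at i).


S = (7, 5, 11), error at position 4, error magnitude e = 6, c = [12, 0, 10, 11, 9].

Step 1: column multipliers v_i = (∏_{j≠i}(α_i − α_j))^{−1} mod 13.
  i = 1 (α = 8): (8−6)(8−12)(8−10)(8−1) = 2·(−4)·(−2)·7 = 112 ≡ 8, so v_1 = 8^{−1} = 5 (mod 13).
  i = 2 (α = 6): (6−8)(6−12)(6−10)(6−1) = (−2)·(−6)·(−4)·5 = −240 ≡ 7, so v_2 = 7^{−1} = 2 (mod 13).
  i = 3 (α = 12): (12−8)(12−6)(12−10)(12−1) = 4·6·2·11 = 528 ≡ 8, so v_3 = 8^{−1} = 5 (mod 13).
  i = 4 (α = 10): (10−8)(10−6)(10−12)(10−1) = 2·4·(−2)·9 = −144 ≡ 12, so v_4 = 12^{−1} = 12 (mod 13).
  i = 5 (α = 1): (1−8)(1−6)(1−12)(1−10) = (−7)·(−5)·(−11)·(−9) = 3465 ≡ 7, so v_5 = 7^{−1} = 2 (mod 13).
  v = [5, 2, 5, 12, 2].
Step 2: syndromes of r = [12, 0, 10, 4, 9] (all sums mod 13).
  S_0 = Σ v_i r_i = 5·12 + 2·0 + 5·10 + 12·4 + 2·9 = 176 ≡ 7.
  S_1 = Σ v_i α_i r_i = 5·8·12 + 2·6·0 + 5·12·10 + 12·10·4 + 2·1·9 = 1578 ≡ 5.
  α_i^2 mod 13 = [12, 10, 1, 9, 1].
  S_2 = Σ v_i α_i^2 r_i = 5·12·12 + 2·10·0 + 5·1·10 + 12·9·4 + 2·1·9 = 1220 ≡ 11.
  S = (7, 5, 11) ≠ 0, so r is not a codeword (an error is present).
Step 3: locate the error. For a single error e at position i, S_ℓ = v_i·e·α_i^ℓ, so α_err = S_1/S_0.
  S_0^{−1} = 7^{−1} = 2 (mod 13), so α_err = 5·2 = 10 ≡ 10 = α_4. Error position i = 4.
  Consistency check: S_2/S_1 = 11·8 = 88 ≡ 10 = α_err ✓ (single-error assumption holds).
Step 4: error magnitude e = S_0/v_4 = S_0·∏_{j≠4}(α_4 − α_j) = 7·12 = 84 ≡ 6 (mod 13).
Step 5: correct position 4: c_4 = r_4 − e = 4 − 6 ≡ 11 (mod 13). Hence c = [12, 0, 10, 11, 9].
  Check: interpolating c through the α_i gives m(x) = 3 + 6·x (degree < 2) with m(α_i) = c_i for every i, so c is indeed a codeword.


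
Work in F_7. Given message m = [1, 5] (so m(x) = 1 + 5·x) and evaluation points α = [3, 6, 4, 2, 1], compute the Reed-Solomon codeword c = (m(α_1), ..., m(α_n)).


c = [2, 3, 0, 4, 6]

Message polynomial: m(x) = 1 + 5·x (mod 7).
For each evaluation point α_i, compute m(α_i) mod 7:
  α_1 = 3: Horner steps 5 → 2, so m(3) = 2.
  α_2 = 6: Horner steps 5 → 3, so m(6) = 3.
  α_3 = 4: Horner steps 5 → 0, so m(4) = 0.
  α_4 = 2: Horner steps 5 → 4, so m(2) = 4.
  α_5 = 1: Horner steps 5 → 6, so m(1) = 6.
Codeword c = [2, 3, 0, 4, 6] ∈ F_7^5.


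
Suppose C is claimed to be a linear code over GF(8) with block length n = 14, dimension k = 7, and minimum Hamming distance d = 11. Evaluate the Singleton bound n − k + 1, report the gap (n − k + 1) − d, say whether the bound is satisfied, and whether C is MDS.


Singleton RHS = n − k + 1 = 8, slack = -3, bound violated (no such code; not MDS).

Singleton bound: d ≤ n − k + 1.
Here n = 14, k = 7, so n − k + 1 = 8.
Given d = 11, check d ≤ 8: NO.
Slack = (n − k + 1) − d = -3.
The slack is negative: d = 11 exceeds n − k + 1 = 8 by 3, so the Singleton bound is violated and no linear [14, 7, 11]_8 code can exist. In particular it is not MDS (MDS requires d = n − k + 1 exactly).
Description: the claimed parameters are [14, 7, 11]_8; such a code would be impossible (violates the Singleton bound).


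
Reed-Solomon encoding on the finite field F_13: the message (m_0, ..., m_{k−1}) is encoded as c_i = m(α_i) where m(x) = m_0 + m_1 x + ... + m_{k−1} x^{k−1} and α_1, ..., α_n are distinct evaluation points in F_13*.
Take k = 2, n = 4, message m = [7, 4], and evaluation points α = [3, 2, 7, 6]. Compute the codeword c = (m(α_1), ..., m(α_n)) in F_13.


c = [6, 2, 9, 5]

Message polynomial: m(x) = 7 + 4·x (mod 13).
For each evaluation point α_i, compute m(α_i) mod 13:
  α_1 = 3: Horner steps 4 → 6, so m(3) = 6.
  α_2 = 2: Horner steps 4 → 2, so m(2) = 2.
  α_3 = 7: Horner steps 4 → 9, so m(7) = 9.
  α_4 = 6: Horner steps 4 → 5, so m(6) = 5.
Codeword c = [6, 2, 9, 5] ∈ F_13^4.


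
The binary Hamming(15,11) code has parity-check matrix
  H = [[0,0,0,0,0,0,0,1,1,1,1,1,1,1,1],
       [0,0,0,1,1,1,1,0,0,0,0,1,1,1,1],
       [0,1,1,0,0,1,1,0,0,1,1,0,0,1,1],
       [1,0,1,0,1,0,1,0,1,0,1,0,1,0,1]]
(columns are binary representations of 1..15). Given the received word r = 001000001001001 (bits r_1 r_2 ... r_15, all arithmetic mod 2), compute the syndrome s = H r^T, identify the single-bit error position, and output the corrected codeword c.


s = (1, 0, 0, 1)^T, error position = 9, corrected codeword c = 001000000001001

Compute s = H r^T mod 2 one row at a time:
  s_1 = 0 + 1 + 0 + 0 + 1 + 0 + 0 + 1 = 3 ≡ 1 (mod 2).
  s_2 = 0 + 0 + 0 + 0 + 1 + 0 + 0 + 1 = 2 ≡ 0 (mod 2).
  s_3 = 0 + 1 + 0 + 0 + 0 + 0 + 0 + 1 = 2 ≡ 0 (mod 2).
  s_4 = 0 + 1 + 0 + 0 + 1 + 0 + 0 + 1 = 3 ≡ 1 (mod 2).
s = (1, 0, 0, 1)^T — this equals column 9 of H (binary 1001), so error is at position 9.
Correct: flip bit 9 of r = 001000001001001 to get c = 001000000001001.


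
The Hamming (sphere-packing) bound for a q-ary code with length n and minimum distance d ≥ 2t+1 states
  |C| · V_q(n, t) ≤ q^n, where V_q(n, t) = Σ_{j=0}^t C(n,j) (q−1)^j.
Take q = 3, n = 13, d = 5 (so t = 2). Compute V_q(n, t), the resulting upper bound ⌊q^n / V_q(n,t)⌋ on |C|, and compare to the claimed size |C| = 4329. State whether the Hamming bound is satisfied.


V_q(n, t) = 339, q^n = 1594323, Hamming bound = 4703, |C| = 4329 ≤ bound (satisfied).

Step 1: Compute V_q(n, t) = Σ_{j=0}^2 C(n, j) (q−1)^j.
  j = 0: C(13,0)·(2)^0 = 1·1 = 1.
  j = 1: C(13,1)·(2)^1 = 13·2 = 26.
  j = 2: C(13,2)·(2)^2 = 78·4 = 312.
  V_q(n, t) = 1 + 26 + 312 = 339.
Step 2: q^n = 3^13 = 1594323.
Step 3: Hamming bound ⌊q^n / V_q(n,t)⌋ = ⌊1594323/339⌋ = 4703.
Step 4: Compare |C| = 4329 to 4703: satisfied.
The claimed |C| lies below the Hamming bound.


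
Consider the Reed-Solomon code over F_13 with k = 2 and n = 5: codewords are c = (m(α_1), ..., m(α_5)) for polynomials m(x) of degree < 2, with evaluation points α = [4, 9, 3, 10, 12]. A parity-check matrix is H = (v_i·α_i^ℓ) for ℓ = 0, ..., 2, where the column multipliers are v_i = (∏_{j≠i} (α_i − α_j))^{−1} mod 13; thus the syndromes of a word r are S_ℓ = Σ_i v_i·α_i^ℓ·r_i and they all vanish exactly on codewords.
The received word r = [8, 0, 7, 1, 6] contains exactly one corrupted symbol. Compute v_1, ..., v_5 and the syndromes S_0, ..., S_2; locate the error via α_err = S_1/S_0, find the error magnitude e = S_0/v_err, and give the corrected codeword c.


S = (1, 12, 1), error at position 5, error magnitude e = 3, c = [8, 0, 7, 1, 3].

Step 1: column multipliers v_i = (∏_{j≠i}(α_i − α_j))^{−1} mod 13.
  i = 1 (α = 4): (4−9)(4−3)(4−10)(4−12) = (−5)·1·(−6)·(−8) = −240 ≡ 7, so v_1 = 7^{−1} = 2 (mod 13).
  i = 2 (α = 9): (9−4)(9−3)(9−10)(9−12) = 5·6·(−1)·(−3) = 90 ≡ 12, so v_2 = 12^{−1} = 12 (mod 13).
  i = 3 (α = 3): (3−4)(3−9)(3−10)(3−12) = (−1)·(−6)·(−7)·(−9) = 378 ≡ 1, so v_3 = 1^{−1} = 1 (mod 13).
  i = 4 (α = 10): (10−4)(10−9)(10−3)(10−12) = 6·1·7·(−2) = −84 ≡ 7, so v_4 = 7^{−1} = 2 (mod 13).
  i = 5 (α = 12): (12−4)(12−9)(12−3)(12−10) = 8·3·9·2 = 432 ≡ 3, so v_5 = 3^{−1} = 9 (mod 13).
  v = [2, 12, 1, 2, 9].
Step 2: syndromes of r = [8, 0, 7, 1, 6] (all sums mod 13).
  S_0 = Σ v_i r_i = 2·8 + 12·0 + 1·7 + 2·1 + 9·6 = 79 ≡ 1.
  S_1 = Σ v_i α_i r_i = 2·4·8 + 12·9·0 + 1·3·7 + 2·10·1 + 9·12·6 = 753 ≡ 12.
  α_i^2 mod 13 = [3, 3, 9, 9, 1].
  S_2 = Σ v_i α_i^2 r_i = 2·3·8 + 12·3·0 + 1·9·7 + 2·9·1 + 9·1·6 = 183 ≡ 1.
  S = (1, 12, 1) ≠ 0, so r is not a codeword (an error is present).
Step 3: locate the error. For a single error e at position i, S_ℓ = v_i·e·α_i^ℓ, so α_err = S_1/S_0.
  S_0^{−1} = 1^{−1} = 1 (mod 13), so α_err = 12·1 = 12 ≡ 12 = α_5. Error position i = 5.
  Consistency check: S_2/S_1 = 1·12 = 12 ≡ 12 = α_err ✓ (single-error assumption holds).
Step 4: error magnitude e = S_0/v_5 = S_0·∏_{j≠5}(α_5 − α_j) = 1·3 = 3 ≡ 3 (mod 13).
Step 5: correct position 5: c_5 = r_5 − e = 6 − 3 ≡ 3 (mod 13). Hence c = [8, 0, 7, 1, 3].
  Check: interpolating c through the α_i gives m(x) = 4 + 1·x (degree < 2) with m(α_i) = c_i for every i, so c is indeed a codeword.


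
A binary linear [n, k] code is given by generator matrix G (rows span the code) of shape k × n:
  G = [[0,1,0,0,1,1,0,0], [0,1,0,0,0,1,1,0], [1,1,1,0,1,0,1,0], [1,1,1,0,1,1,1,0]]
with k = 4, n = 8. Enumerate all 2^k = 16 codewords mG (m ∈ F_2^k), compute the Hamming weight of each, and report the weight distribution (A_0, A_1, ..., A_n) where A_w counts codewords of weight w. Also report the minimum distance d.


Weight distribution: A_0 = 1, A_1 = 1, A_2 = 3, A_3 = 6, A_4 = 3, A_5 = 1, A_6 = 1. Minimum distance d = 1.

Enumerate all 2^4 = 16 messages m ∈ F_2^4.
For each, compute codeword c = mG in F_2^8, then tally its weight.
  m = 0000 → c = 00000000, weight = 0.
  m = 1000 → c = 01001100, weight = 3.
  m = 0100 → c = 01000110, weight = 3.
  m = 1100 → c = 00001010, weight = 2.
  m = 0010 → c = 11101010, weight = 5.
  m = 1010 → c = 10100110, weight = 4.
  m = 0110 → c = 10101100, weight = 4.
  m = 1110 → c = 11100000, weight = 3.
  m = 0001 → c = 11101110, weight = 6.
  m = 1001 → c = 10100010, weight = 3.
  m = 0101 → c = 10101000, weight = 3.
  m = 1101 → c = 11100100, weight = 4.
  m = 0011 → c = 00000100, weight = 1.
  m = 1011 → c = 01001000, weight = 2.
  m = 0111 → c = 01000010, weight = 2.
  m = 1111 → c = 00001110, weight = 3.
Tally weights:
  weight 0: 1 codewords.
  weight 1: 1 codewords.
  weight 2: 3 codewords.
  weight 3: 6 codewords.
  weight 4: 3 codewords.
  weight 5: 1 codewords.
  weight 6: 1 codewords.
Minimum distance d = smallest w > 0 with A_w > 0 = 1.
Sanity: Σ A_w = 16 = 2^4 = 16 ✓.


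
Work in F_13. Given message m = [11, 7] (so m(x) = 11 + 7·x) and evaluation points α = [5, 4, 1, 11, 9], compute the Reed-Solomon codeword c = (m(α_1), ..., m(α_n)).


c = [7, 0, 5, 10, 9]

Message polynomial: m(x) = 11 + 7·x (mod 13).
For each evaluation point α_i, compute m(α_i) mod 13:
  α_1 = 5: Horner steps 7 → 7, so m(5) = 7.
  α_2 = 4: Horner steps 7 → 0, so m(4) = 0.
  α_3 = 1: Horner steps 7 → 5, so m(1) = 5.
  α_4 = 11: Horner steps 7 → 10, so m(11) = 10.
  α_5 = 9: Horner steps 7 → 9, so m(9) = 9.
Codeword c = [7, 0, 5, 10, 9] ∈ F_13^5.


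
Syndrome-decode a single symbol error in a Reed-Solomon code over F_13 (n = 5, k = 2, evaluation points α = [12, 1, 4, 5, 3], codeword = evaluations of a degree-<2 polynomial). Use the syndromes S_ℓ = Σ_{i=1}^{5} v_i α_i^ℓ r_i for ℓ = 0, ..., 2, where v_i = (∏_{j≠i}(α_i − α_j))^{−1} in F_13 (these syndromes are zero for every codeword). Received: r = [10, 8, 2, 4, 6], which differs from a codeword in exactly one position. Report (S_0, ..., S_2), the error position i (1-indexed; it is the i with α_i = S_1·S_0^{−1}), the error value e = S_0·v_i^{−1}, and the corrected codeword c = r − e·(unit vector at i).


S = (8, 6, 11), error at position 3, error magnitude e = 10, c = [10, 8, 5, 4, 6].

Step 1: column multipliers v_i = (∏_{j≠i}(α_i − α_j))^{−1} mod 13.
  i = 1 (α = 12): (12−1)(12−4)(12−5)(12−3) = 11·8·7·9 = 5544 ≡ 6, so v_1 = 6^{−1} = 11 (mod 13).
  i = 2 (α = 1): (1−12)(1−4)(1−5)(1−3) = (−11)·(−3)·(−4)·(−2) = 264 ≡ 4, so v_2 = 4^{−1} = 10 (mod 13).
  i = 3 (α = 4): (4−12)(4−1)(4−5)(4−3) = (−8)·3·(−1)·1 = 24 ≡ 11, so v_3 = 11^{−1} = 6 (mod 13).
  i = 4 (α = 5): (5−12)(5−1)(5−4)(5−3) = (−7)·4·1·2 = −56 ≡ 9, so v_4 = 9^{−1} = 3 (mod 13).
  i = 5 (α = 3): (3−12)(3−1)(3−4)(3−5) = (−9)·2·(−1)·(−2) = −36 ≡ 3, so v_5 = 3^{−1} = 9 (mod 13).
  v = [11, 10, 6, 3, 9].
Step 2: syndromes of r = [10, 8, 2, 4, 6] (all sums mod 13).
  S_0 = Σ v_i r_i = 11·10 + 10·8 + 6·2 + 3·4 + 9·6 = 268 ≡ 8.
  S_1 = Σ v_i α_i r_i = 11·12·10 + 10·1·8 + 6·4·2 + 3·5·4 + 9·3·6 = 1670 ≡ 6.
  α_i^2 mod 13 = [1, 1, 3, 12, 9].
  S_2 = Σ v_i α_i^2 r_i = 11·1·10 + 10·1·8 + 6·3·2 + 3·12·4 + 9·9·6 = 856 ≡ 11.
  S = (8, 6, 11) ≠ 0, so r is not a codeword (an error is present).
Step 3: locate the error. For a single error e at position i, S_ℓ = v_i·e·α_i^ℓ, so α_err = S_1/S_0.
  S_0^{−1} = 8^{−1} = 5 (mod 13), so α_err = 6·5 = 30 ≡ 4 = α_3. Error position i = 3.
  Consistency check: S_2/S_1 = 11·11 = 121 ≡ 4 = α_err ✓ (single-error assumption holds).
Step 4: error magnitude e = S_0/v_3 = S_0·∏_{j≠3}(α_3 − α_j) = 8·11 = 88 ≡ 10 (mod 13).
Step 5: correct position 3: c_3 = r_3 − e = 2 − 10 ≡ 5 (mod 13). Hence c = [10, 8, 5, 4, 6].
  Check: interpolating c through the α_i gives m(x) = 9 + 12·x (degree < 2) with m(α_i) = c_i for every i, so c is indeed a codeword.


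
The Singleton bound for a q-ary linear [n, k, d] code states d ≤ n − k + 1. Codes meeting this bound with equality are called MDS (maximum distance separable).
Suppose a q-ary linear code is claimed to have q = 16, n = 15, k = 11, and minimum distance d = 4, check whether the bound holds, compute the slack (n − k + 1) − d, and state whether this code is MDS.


Singleton RHS = n − k + 1 = 5, slack = 1, bound satisfied, not MDS.

Singleton bound: d ≤ n − k + 1.
Here n = 15, k = 11, so n − k + 1 = 5.
Given d = 4, check d ≤ 5: YES.
Slack = (n − k + 1) − d = 1.
The code is NOT MDS (slack = 1 > 0).
Description: the claimed parameters are [15, 11, 4]_16; such a code would be non-MDS.


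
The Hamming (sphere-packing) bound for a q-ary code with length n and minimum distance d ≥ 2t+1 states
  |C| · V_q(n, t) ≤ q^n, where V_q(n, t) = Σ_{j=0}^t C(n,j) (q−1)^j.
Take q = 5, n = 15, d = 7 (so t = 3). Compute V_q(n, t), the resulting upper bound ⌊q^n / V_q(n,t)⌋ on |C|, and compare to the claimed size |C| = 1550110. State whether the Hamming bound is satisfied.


V_q(n, t) = 30861, q^n = 30517578125, Hamming bound = 988871, |C| = 1550110 > bound (violated).

Step 1: Compute V_q(n, t) = Σ_{j=0}^3 C(n, j) (q−1)^j.
  j = 0: C(15,0)·(4)^0 = 1·1 = 1.
  j = 1: C(15,1)·(4)^1 = 15·4 = 60.
  j = 2: C(15,2)·(4)^2 = 105·16 = 1680.
  j = 3: C(15,3)·(4)^3 = 455·64 = 29120.
  V_q(n, t) = 1 + 60 + 1680 + 29120 = 30861.
Step 2: q^n = 5^15 = 30517578125.
Step 3: Hamming bound ⌊q^n / V_q(n,t)⌋ = ⌊30517578125/30861⌋ = 988871.
Step 4: Compare |C| = 1550110 to 988871: violated.
The claimed |C| lies above the Hamming bound, so no 5-ary code of length 15 with d ≥ 7 can have 1550110 codewords.


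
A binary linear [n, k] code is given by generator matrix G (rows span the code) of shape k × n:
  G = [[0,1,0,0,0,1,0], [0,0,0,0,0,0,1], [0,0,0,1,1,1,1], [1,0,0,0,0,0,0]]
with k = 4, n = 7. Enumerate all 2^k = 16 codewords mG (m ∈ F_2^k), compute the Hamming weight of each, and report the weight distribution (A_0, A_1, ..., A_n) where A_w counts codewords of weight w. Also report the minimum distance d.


Weight distribution: A_0 = 1, A_1 = 2, A_2 = 2, A_3 = 4, A_4 = 5, A_5 = 2. Minimum distance d = 1.

Enumerate all 2^4 = 16 messages m ∈ F_2^4.
For each, compute codeword c = mG in F_2^7, then tally its weight.
  m = 0000 → c = 0000000, weight = 0.
  m = 1000 → c = 0100010, weight = 2.
  m = 0100 → c = 0000001, weight = 1.
  m = 1100 → c = 0100011, weight = 3.
  m = 0010 → c = 0001111, weight = 4.
  m = 1010 → c = 0101101, weight = 4.
  m = 0110 → c = 0001110, weight = 3.
  m = 1110 → c = 0101100, weight = 3.
  m = 0001 → c = 1000000, weight = 1.
  m = 1001 → c = 1100010, weight = 3.
  m = 0101 → c = 1000001, weight = 2.
  m = 1101 → c = 1100011, weight = 4.
  m = 0011 → c = 1001111, weight = 5.
  m = 1011 → c = 1101101, weight = 5.
  m = 0111 → c = 1001110, weight = 4.
  m = 1111 → c = 1101100, weight = 4.
Tally weights:
  weight 0: 1 codewords.
  weight 1: 2 codewords.
  weight 2: 2 codewords.
  weight 3: 4 codewords.
  weight 4: 5 codewords.
  weight 5: 2 codewords.
Minimum distance d = smallest w > 0 with A_w > 0 = 1.
Sanity: Σ A_w = 16 = 2^4 = 16 ✓.


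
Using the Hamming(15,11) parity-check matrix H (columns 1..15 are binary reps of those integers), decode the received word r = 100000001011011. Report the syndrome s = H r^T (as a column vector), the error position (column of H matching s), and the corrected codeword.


s = (1, 1, 1, 0)^T, error position = 14, corrected codeword c = 100000001011001

Compute s = H r^T mod 2 one row at a time:
  s_1 = 0 + 1 + 0 + 1 + 1 + 0 + 1 + 1 = 5 ≡ 1 (mod 2).
  s_2 = 0 + 0 + 0 + 0 + 1 + 0 + 1 + 1 = 3 ≡ 1 (mod 2).
  s_3 = 0 + 0 + 0 + 0 + 0 + 1 + 1 + 1 = 3 ≡ 1 (mod 2).
  s_4 = 1 + 0 + 0 + 0 + 1 + 1 + 0 + 1 = 4 ≡ 0 (mod 2).
s = (1, 1, 1, 0)^T — this equals column 14 of H (binary 1110), so error is at position 14.
Correct: flip bit 14 of r = 100000001011011 to get c = 100000001011001.


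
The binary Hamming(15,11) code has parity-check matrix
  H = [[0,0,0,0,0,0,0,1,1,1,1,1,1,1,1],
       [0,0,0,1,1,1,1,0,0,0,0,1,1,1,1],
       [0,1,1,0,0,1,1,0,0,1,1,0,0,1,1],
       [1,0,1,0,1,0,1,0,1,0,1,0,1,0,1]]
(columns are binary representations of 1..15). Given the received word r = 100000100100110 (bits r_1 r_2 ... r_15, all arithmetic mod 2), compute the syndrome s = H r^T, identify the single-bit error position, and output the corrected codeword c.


s = (1, 1, 1, 1)^T, error position = 15, corrected codeword c = 100000100100111

Compute s = H r^T mod 2 one row at a time:
  s_1 = 0 + 0 + 1 + 0 + 0 + 1 + 1 + 0 = 3 ≡ 1 (mod 2).
  s_2 = 0 + 0 + 0 + 1 + 0 + 1 + 1 + 0 = 3 ≡ 1 (mod 2).
  s_3 = 0 + 0 + 0 + 1 + 1 + 0 + 1 + 0 = 3 ≡ 1 (mod 2).
  s_4 = 1 + 0 + 0 + 1 + 0 + 0 + 1 + 0 = 3 ≡ 1 (mod 2).
s = (1, 1, 1, 1)^T — this equals column 15 of H (binary 1111), so error is at position 15.
Correct: flip bit 15 of r = 100000100100110 to get c = 100000100100111.


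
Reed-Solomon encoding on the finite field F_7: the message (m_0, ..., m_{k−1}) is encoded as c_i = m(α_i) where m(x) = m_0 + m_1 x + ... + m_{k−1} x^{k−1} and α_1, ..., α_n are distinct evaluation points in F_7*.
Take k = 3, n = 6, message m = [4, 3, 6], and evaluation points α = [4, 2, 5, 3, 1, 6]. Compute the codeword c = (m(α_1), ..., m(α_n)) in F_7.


c = [0, 6, 1, 4, 6, 0]

Message polynomial: m(x) = 4 + 3·x + 6·x^2 (mod 7).
For each evaluation point α_i, compute m(α_i) mod 7:
  α_1 = 4: Horner steps 6 → 6 → 0, so m(4) = 0.
  α_2 = 2: Horner steps 6 → 1 → 6, so m(2) = 6.
  α_3 = 5: Horner steps 6 → 5 → 1, so m(5) = 1.
  α_4 = 3: Horner steps 6 → 0 → 4, so m(3) = 4.
  α_5 = 1: Horner steps 6 → 2 → 6, so m(1) = 6.
  α_6 = 6: Horner steps 6 → 4 → 0, so m(6) = 0.
Codeword c = [0, 6, 1, 4, 6, 0] ∈ F_7^6.
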